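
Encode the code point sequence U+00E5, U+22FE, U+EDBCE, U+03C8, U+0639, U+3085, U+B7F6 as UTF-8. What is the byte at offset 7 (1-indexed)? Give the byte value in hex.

0xAD

1-indexed offset 7 is 0-indexed offset 6.
U+00E5 → 2-byte form C3 A5 at offsets 0–1.
U+22FE → 3-byte form E2 8B BE at offsets 2–4.
U+EDBCE → 4-byte form F3 AD AF 8E at offsets 5–8.
Offset 6 falls in char 3's range; it's byte 2 of F3 AD AF 8E = 0xAD.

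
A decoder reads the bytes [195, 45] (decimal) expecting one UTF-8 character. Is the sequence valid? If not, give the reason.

Leading byte 0xC3 = 11000011 → 2-byte form.
Byte 2 is 0x2D = 00101101, which is not 10xxxxxx — expected a continuation byte.

invalid (non-continuation byte where continuation expected)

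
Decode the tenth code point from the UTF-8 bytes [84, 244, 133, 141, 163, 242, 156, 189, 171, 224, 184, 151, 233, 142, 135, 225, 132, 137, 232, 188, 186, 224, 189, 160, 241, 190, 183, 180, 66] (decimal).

Offset 0: leading byte 0x54 = 01010100 → 1-byte char #1 = 54.
Offset 1: leading byte 0xF4 = 11110100 → 4-byte char #2 = F4 85 8D A3.
Offset 5: leading byte 0xF2 = 11110010 → 4-byte char #3 = F2 9C BD AB.
Offset 9: leading byte 0xE0 = 11100000 → 3-byte char #4 = E0 B8 97.
Offset 12: leading byte 0xE9 = 11101001 → 3-byte char #5 = E9 8E 87.
Offset 15: leading byte 0xE1 = 11100001 → 3-byte char #6 = E1 84 89.
Offset 18: leading byte 0xE8 = 11101000 → 3-byte char #7 = E8 BC BA.
Offset 21: leading byte 0xE0 = 11100000 → 3-byte char #8 = E0 BD A0.
Offset 24: leading byte 0xF1 = 11110001 → 4-byte char #9 = F1 BE B7 B4.
Offset 28: leading byte 0x42 = 01000010 → 1-byte char #10 = 42.
Leading byte 0x42 = 01000010 matches 0xxxxxxx → 1-byte sequence.
Byte 1: 0x42 = 01000010, payload 1000010 (7 bits).
Concatenate: 1000010 = 0x42 (7 bits → U+0042).

U+0042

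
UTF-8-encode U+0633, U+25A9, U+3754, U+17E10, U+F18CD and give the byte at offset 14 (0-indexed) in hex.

U+0633 → 2-byte form D8 B3 at offsets 0–1.
U+25A9 → 3-byte form E2 96 A9 at offsets 2–4.
U+3754 → 3-byte form E3 9D 94 at offsets 5–7.
U+17E10 → 4-byte form F0 97 B8 90 at offsets 8–11.
U+F18CD → 4-byte form F3 B1 A3 8D at offsets 12–15.
Offset 14 falls in char 5's range; it's byte 3 of F3 B1 A3 8D = 0xA3.

0xA3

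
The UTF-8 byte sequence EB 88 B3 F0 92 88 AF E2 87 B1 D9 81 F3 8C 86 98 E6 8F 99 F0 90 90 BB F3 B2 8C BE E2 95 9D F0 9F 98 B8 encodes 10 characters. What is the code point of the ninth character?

Offset 0: leading byte 0xEB = 11101011 → 3-byte char #1 = EB 88 B3.
Offset 3: leading byte 0xF0 = 11110000 → 4-byte char #2 = F0 92 88 AF.
Offset 7: leading byte 0xE2 = 11100010 → 3-byte char #3 = E2 87 B1.
Offset 10: leading byte 0xD9 = 11011001 → 2-byte char #4 = D9 81.
Offset 12: leading byte 0xF3 = 11110011 → 4-byte char #5 = F3 8C 86 98.
Offset 16: leading byte 0xE6 = 11100110 → 3-byte char #6 = E6 8F 99.
Offset 19: leading byte 0xF0 = 11110000 → 4-byte char #7 = F0 90 90 BB.
Offset 23: leading byte 0xF3 = 11110011 → 4-byte char #8 = F3 B2 8C BE.
Offset 27: leading byte 0xE2 = 11100010 → 3-byte char #9 = E2 95 9D.
Leading byte 0xE2 = 11100010 matches 1110xxxx → 3-byte sequence.
Byte 1: 0xE2 = 11100010, payload 0010 (4 bits).
Byte 2: 0x95 = 10010101 (10xxxxxx ✓), payload 010101.
Byte 3: 0x9D = 10011101 (10xxxxxx ✓), payload 011101.
Concatenate: 0010010101011101 = 0x255D (16 bits → U+255D).

U+255D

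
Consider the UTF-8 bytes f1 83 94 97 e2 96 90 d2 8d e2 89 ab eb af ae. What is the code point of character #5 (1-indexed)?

U+BBEE

Offset 0: leading byte 0xF1 = 11110001 → 4-byte char #1 = F1 83 94 97.
Offset 4: leading byte 0xE2 = 11100010 → 3-byte char #2 = E2 96 90.
Offset 7: leading byte 0xD2 = 11010010 → 2-byte char #3 = D2 8D.
Offset 9: leading byte 0xE2 = 11100010 → 3-byte char #4 = E2 89 AB.
Offset 12: leading byte 0xEB = 11101011 → 3-byte char #5 = EB AF AE.
Leading byte 0xEB = 11101011 matches 1110xxxx → 3-byte sequence.
Byte 1: 0xEB = 11101011, payload 1011 (4 bits).
Byte 2: 0xAF = 10101111 (10xxxxxx ✓), payload 101111.
Byte 3: 0xAE = 10101110 (10xxxxxx ✓), payload 101110.
Concatenate: 1011101111101110 = 0xBBEE (16 bits → U+BBEE).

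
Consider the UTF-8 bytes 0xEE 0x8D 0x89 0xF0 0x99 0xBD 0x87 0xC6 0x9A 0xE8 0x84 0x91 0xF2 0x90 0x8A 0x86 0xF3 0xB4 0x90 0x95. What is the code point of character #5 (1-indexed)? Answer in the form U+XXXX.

U+90286

Offset 0: leading byte 0xEE = 11101110 → 3-byte char #1 = EE 8D 89.
Offset 3: leading byte 0xF0 = 11110000 → 4-byte char #2 = F0 99 BD 87.
Offset 7: leading byte 0xC6 = 11000110 → 2-byte char #3 = C6 9A.
Offset 9: leading byte 0xE8 = 11101000 → 3-byte char #4 = E8 84 91.
Offset 12: leading byte 0xF2 = 11110010 → 4-byte char #5 = F2 90 8A 86.
Leading byte 0xF2 = 11110010 matches 11110xxx → 4-byte sequence.
Byte 1: 0xF2 = 11110010, payload 010 (3 bits).
Byte 2: 0x90 = 10010000 (10xxxxxx ✓), payload 010000.
Byte 3: 0x8A = 10001010 (10xxxxxx ✓), payload 001010.
Byte 4: 0x86 = 10000110 (10xxxxxx ✓), payload 000110.
Concatenate: 010010000001010000110 = 0x90286 (21 bits → U+90286).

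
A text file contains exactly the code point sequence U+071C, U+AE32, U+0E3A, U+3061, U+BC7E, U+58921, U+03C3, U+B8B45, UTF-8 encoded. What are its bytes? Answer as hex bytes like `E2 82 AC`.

DC 9C EA B8 B2 E0 B8 BA E3 81 A1 EB B1 BE F1 98 A4 A1 CF 83 F2 B8 AD 85

U+071C: 2-byte form → DC 9C.
U+AE32: 3-byte form → EA B8 B2.
U+0E3A: 3-byte form → E0 B8 BA.
U+3061: 3-byte form → E3 81 A1.
U+BC7E: 3-byte form → EB B1 BE.
U+58921: 4-byte form → F1 98 A4 A1.
U+03C3: 2-byte form → CF 83.
U+B8B45: 4-byte form → F2 B8 AD 85.
Concatenated (24 bytes): DC 9C EA B8 B2 E0 B8 BA E3 81 A1 EB B1 BE F1 98 A4 A1 CF 83 F2 B8 AD 85.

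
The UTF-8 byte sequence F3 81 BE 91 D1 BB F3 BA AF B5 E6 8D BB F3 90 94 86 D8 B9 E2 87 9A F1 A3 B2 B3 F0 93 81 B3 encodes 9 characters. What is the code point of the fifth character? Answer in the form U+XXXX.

Offset 0: leading byte 0xF3 = 11110011 → 4-byte char #1 = F3 81 BE 91.
Offset 4: leading byte 0xD1 = 11010001 → 2-byte char #2 = D1 BB.
Offset 6: leading byte 0xF3 = 11110011 → 4-byte char #3 = F3 BA AF B5.
Offset 10: leading byte 0xE6 = 11100110 → 3-byte char #4 = E6 8D BB.
Offset 13: leading byte 0xF3 = 11110011 → 4-byte char #5 = F3 90 94 86.
Leading byte 0xF3 = 11110011 matches 11110xxx → 4-byte sequence.
Byte 1: 0xF3 = 11110011, payload 011 (3 bits).
Byte 2: 0x90 = 10010000 (10xxxxxx ✓), payload 010000.
Byte 3: 0x94 = 10010100 (10xxxxxx ✓), payload 010100.
Byte 4: 0x86 = 10000110 (10xxxxxx ✓), payload 000110.
Concatenate: 011010000010100000110 = 0xD0506 (21 bits → U+D0506).

U+D0506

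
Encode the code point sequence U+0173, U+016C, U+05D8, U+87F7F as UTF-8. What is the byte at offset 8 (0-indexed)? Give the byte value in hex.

U+0173 → 2-byte form C5 B3 at offsets 0–1.
U+016C → 2-byte form C5 AC at offsets 2–3.
U+05D8 → 2-byte form D7 98 at offsets 4–5.
U+87F7F → 4-byte form F2 87 BD BF at offsets 6–9.
Offset 8 falls in char 4's range; it's byte 3 of F2 87 BD BF = 0xBD.

0xBD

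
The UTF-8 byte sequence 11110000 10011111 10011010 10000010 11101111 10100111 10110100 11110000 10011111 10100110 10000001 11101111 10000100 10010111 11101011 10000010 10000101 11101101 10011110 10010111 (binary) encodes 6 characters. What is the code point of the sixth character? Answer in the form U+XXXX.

Offset 0: leading byte 0xF0 = 11110000 → 4-byte char #1 = F0 9F 9A 82.
Offset 4: leading byte 0xEF = 11101111 → 3-byte char #2 = EF A7 B4.
Offset 7: leading byte 0xF0 = 11110000 → 4-byte char #3 = F0 9F A6 81.
Offset 11: leading byte 0xEF = 11101111 → 3-byte char #4 = EF 84 97.
Offset 14: leading byte 0xEB = 11101011 → 3-byte char #5 = EB 82 85.
Offset 17: leading byte 0xED = 11101101 → 3-byte char #6 = ED 9E 97.
Leading byte 0xED = 11101101 matches 1110xxxx → 3-byte sequence.
Byte 1: 0xED = 11101101, payload 1101 (4 bits).
Byte 2: 0x9E = 10011110 (10xxxxxx ✓), payload 011110.
Byte 3: 0x97 = 10010111 (10xxxxxx ✓), payload 010111.
Concatenate: 1101011110010111 = 0xD797 (16 bits → U+D797).

U+D797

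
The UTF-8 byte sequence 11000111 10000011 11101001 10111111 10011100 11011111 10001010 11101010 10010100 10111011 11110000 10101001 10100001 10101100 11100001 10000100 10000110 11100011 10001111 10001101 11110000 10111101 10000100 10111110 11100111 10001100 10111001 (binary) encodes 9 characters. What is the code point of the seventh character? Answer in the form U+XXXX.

Offset 0: leading byte 0xC7 = 11000111 → 2-byte char #1 = C7 83.
Offset 2: leading byte 0xE9 = 11101001 → 3-byte char #2 = E9 BF 9C.
Offset 5: leading byte 0xDF = 11011111 → 2-byte char #3 = DF 8A.
Offset 7: leading byte 0xEA = 11101010 → 3-byte char #4 = EA 94 BB.
Offset 10: leading byte 0xF0 = 11110000 → 4-byte char #5 = F0 A9 A1 AC.
Offset 14: leading byte 0xE1 = 11100001 → 3-byte char #6 = E1 84 86.
Offset 17: leading byte 0xE3 = 11100011 → 3-byte char #7 = E3 8F 8D.
Leading byte 0xE3 = 11100011 matches 1110xxxx → 3-byte sequence.
Byte 1: 0xE3 = 11100011, payload 0011 (4 bits).
Byte 2: 0x8F = 10001111 (10xxxxxx ✓), payload 001111.
Byte 3: 0x8D = 10001101 (10xxxxxx ✓), payload 001101.
Concatenate: 0011001111001101 = 0x33CD (16 bits → U+33CD).

U+33CD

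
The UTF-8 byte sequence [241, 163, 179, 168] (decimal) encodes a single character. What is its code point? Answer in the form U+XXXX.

U+63CE8

Leading byte 0xF1 = 11110001 matches 11110xxx → 4-byte sequence.
Byte 1: 0xF1 = 11110001, payload 001 (3 bits).
Byte 2: 0xA3 = 10100011 (10xxxxxx ✓), payload 100011.
Byte 3: 0xB3 = 10110011 (10xxxxxx ✓), payload 110011.
Byte 4: 0xA8 = 10101000 (10xxxxxx ✓), payload 101000.
Concatenate: 001100011110011101000 = 0x63CE8 (21 bits → U+63CE8).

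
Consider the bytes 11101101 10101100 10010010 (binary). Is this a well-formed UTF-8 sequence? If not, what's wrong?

invalid (encodes a surrogate (U+D800–U+DFFF))

Structurally a 3-byte sequence; payload = 0xDB12.
But 0xDB12 is in U+D800–U+DFFF, the surrogate range. Surrogates are not Unicode scalar values and are forbidden in UTF-8.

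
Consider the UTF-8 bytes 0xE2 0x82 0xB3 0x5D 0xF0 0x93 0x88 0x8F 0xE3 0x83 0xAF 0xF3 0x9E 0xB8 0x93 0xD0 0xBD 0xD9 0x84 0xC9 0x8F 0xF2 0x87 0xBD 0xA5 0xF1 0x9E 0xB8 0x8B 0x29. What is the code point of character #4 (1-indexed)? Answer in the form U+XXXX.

Offset 0: leading byte 0xE2 = 11100010 → 3-byte char #1 = E2 82 B3.
Offset 3: leading byte 0x5D = 01011101 → 1-byte char #2 = 5D.
Offset 4: leading byte 0xF0 = 11110000 → 4-byte char #3 = F0 93 88 8F.
Offset 8: leading byte 0xE3 = 11100011 → 3-byte char #4 = E3 83 AF.
Leading byte 0xE3 = 11100011 matches 1110xxxx → 3-byte sequence.
Byte 1: 0xE3 = 11100011, payload 0011 (4 bits).
Byte 2: 0x83 = 10000011 (10xxxxxx ✓), payload 000011.
Byte 3: 0xAF = 10101111 (10xxxxxx ✓), payload 101111.
Concatenate: 0011000011101111 = 0x30EF (16 bits → U+30EF).

U+30EF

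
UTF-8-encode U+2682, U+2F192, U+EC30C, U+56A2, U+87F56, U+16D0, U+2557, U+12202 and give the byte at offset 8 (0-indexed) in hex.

U+2682 → 3-byte form E2 9A 82 at offsets 0–2.
U+2F192 → 4-byte form F0 AF 86 92 at offsets 3–6.
U+EC30C → 4-byte form F3 AC 8C 8C at offsets 7–10.
Offset 8 falls in char 3's range; it's byte 2 of F3 AC 8C 8C = 0xAC.

0xAC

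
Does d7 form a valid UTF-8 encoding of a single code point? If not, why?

Leading byte 0xD7 = 11010111 → 2-byte form, but only 1 byte is present.

invalid (sequence truncated)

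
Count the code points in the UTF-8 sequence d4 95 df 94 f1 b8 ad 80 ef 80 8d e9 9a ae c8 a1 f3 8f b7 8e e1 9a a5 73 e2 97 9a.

10

Byte at offset 0: 0xD4 = 11010100 → 2-byte char (#1). Advance 2.
Byte at offset 2: 0xDF = 11011111 → 2-byte char (#2). Advance 2.
Byte at offset 4: 0xF1 = 11110001 → 4-byte char (#3). Advance 4.
Byte at offset 8: 0xEF = 11101111 → 3-byte char (#4). Advance 3.
Byte at offset 11: 0xE9 = 11101001 → 3-byte char (#5). Advance 3.
Byte at offset 14: 0xC8 = 11001000 → 2-byte char (#6). Advance 2.
Byte at offset 16: 0xF3 = 11110011 → 4-byte char (#7). Advance 4.
Byte at offset 20: 0xE1 = 11100001 → 3-byte char (#8). Advance 3.
Byte at offset 23: 0x73 = 01110011 → 1-byte char (#9). Advance 1.
Byte at offset 24: 0xE2 = 11100010 → 3-byte char (#10). Advance 3.
Reached end at offset 27 after 10 code points.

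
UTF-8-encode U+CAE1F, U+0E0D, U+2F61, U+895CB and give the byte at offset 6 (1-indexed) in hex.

1-indexed offset 6 is 0-indexed offset 5.
U+CAE1F → 4-byte form F3 8A B8 9F at offsets 0–3.
U+0E0D → 3-byte form E0 B8 8D at offsets 4–6.
Offset 5 falls in char 2's range; it's byte 2 of E0 B8 8D = 0xB8.

0xB8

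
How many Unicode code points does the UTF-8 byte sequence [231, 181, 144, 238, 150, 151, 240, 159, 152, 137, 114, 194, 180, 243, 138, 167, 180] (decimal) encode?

6

Byte at offset 0: 0xE7 = 11100111 → 3-byte char (#1). Advance 3.
Byte at offset 3: 0xEE = 11101110 → 3-byte char (#2). Advance 3.
Byte at offset 6: 0xF0 = 11110000 → 4-byte char (#3). Advance 4.
Byte at offset 10: 0x72 = 01110010 → 1-byte char (#4). Advance 1.
Byte at offset 11: 0xC2 = 11000010 → 2-byte char (#5). Advance 2.
Byte at offset 13: 0xF3 = 11110011 → 4-byte char (#6). Advance 4.
Reached end at offset 17 after 6 code points.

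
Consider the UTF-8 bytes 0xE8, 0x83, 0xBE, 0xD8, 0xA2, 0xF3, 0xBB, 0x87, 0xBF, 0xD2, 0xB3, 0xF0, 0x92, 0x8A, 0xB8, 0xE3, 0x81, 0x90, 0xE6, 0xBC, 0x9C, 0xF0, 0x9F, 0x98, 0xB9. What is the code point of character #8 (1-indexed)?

U+1F639

Offset 0: leading byte 0xE8 = 11101000 → 3-byte char #1 = E8 83 BE.
Offset 3: leading byte 0xD8 = 11011000 → 2-byte char #2 = D8 A2.
Offset 5: leading byte 0xF3 = 11110011 → 4-byte char #3 = F3 BB 87 BF.
Offset 9: leading byte 0xD2 = 11010010 → 2-byte char #4 = D2 B3.
Offset 11: leading byte 0xF0 = 11110000 → 4-byte char #5 = F0 92 8A B8.
Offset 15: leading byte 0xE3 = 11100011 → 3-byte char #6 = E3 81 90.
Offset 18: leading byte 0xE6 = 11100110 → 3-byte char #7 = E6 BC 9C.
Offset 21: leading byte 0xF0 = 11110000 → 4-byte char #8 = F0 9F 98 B9.
Leading byte 0xF0 = 11110000 matches 11110xxx → 4-byte sequence.
Byte 1: 0xF0 = 11110000, payload 000 (3 bits).
Byte 2: 0x9F = 10011111 (10xxxxxx ✓), payload 011111.
Byte 3: 0x98 = 10011000 (10xxxxxx ✓), payload 011000.
Byte 4: 0xB9 = 10111001 (10xxxxxx ✓), payload 111001.
Concatenate: 000011111011000111001 = 0x1F639 (21 bits → U+1F639).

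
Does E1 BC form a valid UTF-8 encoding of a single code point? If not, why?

Leading byte 0xE1 = 11100001 → 3-byte form, but only 2 bytes are present.

invalid (sequence truncated)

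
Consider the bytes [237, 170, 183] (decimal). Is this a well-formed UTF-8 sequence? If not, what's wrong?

Structurally a 3-byte sequence; payload = 0xDAB7.
But 0xDAB7 is in U+D800–U+DFFF, the surrogate range. Surrogates are not Unicode scalar values and are forbidden in UTF-8.

invalid (encodes a surrogate (U+D800–U+DFFF))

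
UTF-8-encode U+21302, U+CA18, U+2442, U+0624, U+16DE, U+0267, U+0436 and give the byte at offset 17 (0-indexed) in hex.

U+21302 → 4-byte form F0 A1 8C 82 at offsets 0–3.
U+CA18 → 3-byte form EC A8 98 at offsets 4–6.
U+2442 → 3-byte form E2 91 82 at offsets 7–9.
U+0624 → 2-byte form D8 A4 at offsets 10–11.
U+16DE → 3-byte form E1 9B 9E at offsets 12–14.
U+0267 → 2-byte form C9 A7 at offsets 15–16.
U+0436 → 2-byte form D0 B6 at offsets 17–18.
Offset 17 falls in char 7's range; it's byte 1 of D0 B6 = 0xD0.

0xD0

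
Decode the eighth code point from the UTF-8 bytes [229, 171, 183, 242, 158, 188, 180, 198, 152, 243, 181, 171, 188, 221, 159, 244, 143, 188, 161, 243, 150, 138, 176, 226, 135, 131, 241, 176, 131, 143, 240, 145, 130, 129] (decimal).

U+21C3

Offset 0: leading byte 0xE5 = 11100101 → 3-byte char #1 = E5 AB B7.
Offset 3: leading byte 0xF2 = 11110010 → 4-byte char #2 = F2 9E BC B4.
Offset 7: leading byte 0xC6 = 11000110 → 2-byte char #3 = C6 98.
Offset 9: leading byte 0xF3 = 11110011 → 4-byte char #4 = F3 B5 AB BC.
Offset 13: leading byte 0xDD = 11011101 → 2-byte char #5 = DD 9F.
Offset 15: leading byte 0xF4 = 11110100 → 4-byte char #6 = F4 8F BC A1.
Offset 19: leading byte 0xF3 = 11110011 → 4-byte char #7 = F3 96 8A B0.
Offset 23: leading byte 0xE2 = 11100010 → 3-byte char #8 = E2 87 83.
Leading byte 0xE2 = 11100010 matches 1110xxxx → 3-byte sequence.
Byte 1: 0xE2 = 11100010, payload 0010 (4 bits).
Byte 2: 0x87 = 10000111 (10xxxxxx ✓), payload 000111.
Byte 3: 0x83 = 10000011 (10xxxxxx ✓), payload 000011.
Concatenate: 0010000111000011 = 0x21C3 (16 bits → U+21C3).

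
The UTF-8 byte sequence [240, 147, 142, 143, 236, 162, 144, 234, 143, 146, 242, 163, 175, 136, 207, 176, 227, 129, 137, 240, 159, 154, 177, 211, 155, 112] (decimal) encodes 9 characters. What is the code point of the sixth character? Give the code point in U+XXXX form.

Offset 0: leading byte 0xF0 = 11110000 → 4-byte char #1 = F0 93 8E 8F.
Offset 4: leading byte 0xEC = 11101100 → 3-byte char #2 = EC A2 90.
Offset 7: leading byte 0xEA = 11101010 → 3-byte char #3 = EA 8F 92.
Offset 10: leading byte 0xF2 = 11110010 → 4-byte char #4 = F2 A3 AF 88.
Offset 14: leading byte 0xCF = 11001111 → 2-byte char #5 = CF B0.
Offset 16: leading byte 0xE3 = 11100011 → 3-byte char #6 = E3 81 89.
Leading byte 0xE3 = 11100011 matches 1110xxxx → 3-byte sequence.
Byte 1: 0xE3 = 11100011, payload 0011 (4 bits).
Byte 2: 0x81 = 10000001 (10xxxxxx ✓), payload 000001.
Byte 3: 0x89 = 10001001 (10xxxxxx ✓), payload 001001.
Concatenate: 0011000001001001 = 0x3049 (16 bits → U+3049).

U+3049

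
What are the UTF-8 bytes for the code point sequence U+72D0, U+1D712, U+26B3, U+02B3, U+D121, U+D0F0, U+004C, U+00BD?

U+72D0: 3-byte form → E7 8B 90.
U+1D712: 4-byte form → F0 9D 9C 92.
U+26B3: 3-byte form → E2 9A B3.
U+02B3: 2-byte form → CA B3.
U+D121: 3-byte form → ED 84 A1.
U+D0F0: 3-byte form → ED 83 B0.
U+004C: 1-byte form → 4C.
U+00BD: 2-byte form → C2 BD.
Concatenated (21 bytes): E7 8B 90 F0 9D 9C 92 E2 9A B3 CA B3 ED 84 A1 ED 83 B0 4C C2 BD.

E7 8B 90 F0 9D 9C 92 E2 9A B3 CA B3 ED 84 A1 ED 83 B0 4C C2 BD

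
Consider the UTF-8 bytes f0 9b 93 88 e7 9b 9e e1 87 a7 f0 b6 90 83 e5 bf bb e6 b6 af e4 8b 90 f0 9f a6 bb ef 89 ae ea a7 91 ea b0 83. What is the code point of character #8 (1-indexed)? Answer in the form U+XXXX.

Offset 0: leading byte 0xF0 = 11110000 → 4-byte char #1 = F0 9B 93 88.
Offset 4: leading byte 0xE7 = 11100111 → 3-byte char #2 = E7 9B 9E.
Offset 7: leading byte 0xE1 = 11100001 → 3-byte char #3 = E1 87 A7.
Offset 10: leading byte 0xF0 = 11110000 → 4-byte char #4 = F0 B6 90 83.
Offset 14: leading byte 0xE5 = 11100101 → 3-byte char #5 = E5 BF BB.
Offset 17: leading byte 0xE6 = 11100110 → 3-byte char #6 = E6 B6 AF.
Offset 20: leading byte 0xE4 = 11100100 → 3-byte char #7 = E4 8B 90.
Offset 23: leading byte 0xF0 = 11110000 → 4-byte char #8 = F0 9F A6 BB.
Leading byte 0xF0 = 11110000 matches 11110xxx → 4-byte sequence.
Byte 1: 0xF0 = 11110000, payload 000 (3 bits).
Byte 2: 0x9F = 10011111 (10xxxxxx ✓), payload 011111.
Byte 3: 0xA6 = 10100110 (10xxxxxx ✓), payload 100110.
Byte 4: 0xBB = 10111011 (10xxxxxx ✓), payload 111011.
Concatenate: 000011111100110111011 = 0x1F9BB (21 bits → U+1F9BB).

U+1F9BB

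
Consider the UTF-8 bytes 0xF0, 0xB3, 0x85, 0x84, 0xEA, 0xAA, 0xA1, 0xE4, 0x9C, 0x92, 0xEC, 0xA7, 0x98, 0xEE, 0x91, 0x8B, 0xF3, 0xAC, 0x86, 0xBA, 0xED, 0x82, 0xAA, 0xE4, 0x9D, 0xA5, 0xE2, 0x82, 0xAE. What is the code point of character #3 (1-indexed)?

Offset 0: leading byte 0xF0 = 11110000 → 4-byte char #1 = F0 B3 85 84.
Offset 4: leading byte 0xEA = 11101010 → 3-byte char #2 = EA AA A1.
Offset 7: leading byte 0xE4 = 11100100 → 3-byte char #3 = E4 9C 92.
Leading byte 0xE4 = 11100100 matches 1110xxxx → 3-byte sequence.
Byte 1: 0xE4 = 11100100, payload 0100 (4 bits).
Byte 2: 0x9C = 10011100 (10xxxxxx ✓), payload 011100.
Byte 3: 0x92 = 10010010 (10xxxxxx ✓), payload 010010.
Concatenate: 0100011100010010 = 0x4712 (16 bits → U+4712).

U+4712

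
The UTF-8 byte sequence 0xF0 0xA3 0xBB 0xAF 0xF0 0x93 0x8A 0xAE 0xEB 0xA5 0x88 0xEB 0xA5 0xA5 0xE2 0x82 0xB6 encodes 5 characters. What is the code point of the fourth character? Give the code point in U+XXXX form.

Offset 0: leading byte 0xF0 = 11110000 → 4-byte char #1 = F0 A3 BB AF.
Offset 4: leading byte 0xF0 = 11110000 → 4-byte char #2 = F0 93 8A AE.
Offset 8: leading byte 0xEB = 11101011 → 3-byte char #3 = EB A5 88.
Offset 11: leading byte 0xEB = 11101011 → 3-byte char #4 = EB A5 A5.
Leading byte 0xEB = 11101011 matches 1110xxxx → 3-byte sequence.
Byte 1: 0xEB = 11101011, payload 1011 (4 bits).
Byte 2: 0xA5 = 10100101 (10xxxxxx ✓), payload 100101.
Byte 3: 0xA5 = 10100101 (10xxxxxx ✓), payload 100101.
Concatenate: 1011100101100101 = 0xB965 (16 bits → U+B965).

U+B965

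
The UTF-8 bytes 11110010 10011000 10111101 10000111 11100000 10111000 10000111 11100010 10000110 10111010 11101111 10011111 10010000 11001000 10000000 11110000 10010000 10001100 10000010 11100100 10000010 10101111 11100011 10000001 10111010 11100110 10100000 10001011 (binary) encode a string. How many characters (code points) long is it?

Byte at offset 0: 0xF2 = 11110010 → 4-byte char (#1). Advance 4.
Byte at offset 4: 0xE0 = 11100000 → 3-byte char (#2). Advance 3.
Byte at offset 7: 0xE2 = 11100010 → 3-byte char (#3). Advance 3.
Byte at offset 10: 0xEF = 11101111 → 3-byte char (#4). Advance 3.
Byte at offset 13: 0xC8 = 11001000 → 2-byte char (#5). Advance 2.
Byte at offset 15: 0xF0 = 11110000 → 4-byte char (#6). Advance 4.
Byte at offset 19: 0xE4 = 11100100 → 3-byte char (#7). Advance 3.
Byte at offset 22: 0xE3 = 11100011 → 3-byte char (#8). Advance 3.
Byte at offset 25: 0xE6 = 11100110 → 3-byte char (#9). Advance 3.
Reached end at offset 28 after 9 code points.

9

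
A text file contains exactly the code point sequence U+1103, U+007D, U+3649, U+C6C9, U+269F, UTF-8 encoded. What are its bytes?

U+1103: 3-byte form → E1 84 83.
U+007D: 1-byte form → 7D.
U+3649: 3-byte form → E3 99 89.
U+C6C9: 3-byte form → EC 9B 89.
U+269F: 3-byte form → E2 9A 9F.
Concatenated (13 bytes): E1 84 83 7D E3 99 89 EC 9B 89 E2 9A 9F.

E1 84 83 7D E3 99 89 EC 9B 89 E2 9A 9F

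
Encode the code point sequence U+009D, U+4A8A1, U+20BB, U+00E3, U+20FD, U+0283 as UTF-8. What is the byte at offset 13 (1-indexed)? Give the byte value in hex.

1-indexed offset 13 is 0-indexed offset 12.
U+009D → 2-byte form C2 9D at offsets 0–1.
U+4A8A1 → 4-byte form F1 8A A2 A1 at offsets 2–5.
U+20BB → 3-byte form E2 82 BB at offsets 6–8.
U+00E3 → 2-byte form C3 A3 at offsets 9–10.
U+20FD → 3-byte form E2 83 BD at offsets 11–13.
Offset 12 falls in char 5's range; it's byte 2 of E2 83 BD = 0x83.

0x83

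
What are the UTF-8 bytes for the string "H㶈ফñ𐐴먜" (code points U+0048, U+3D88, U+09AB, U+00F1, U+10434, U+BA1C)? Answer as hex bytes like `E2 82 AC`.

U+0048: 1-byte form → 48.
U+3D88: 3-byte form → E3 B6 88.
U+09AB: 3-byte form → E0 A6 AB.
U+00F1: 2-byte form → C3 B1.
U+10434: 4-byte form → F0 90 90 B4.
U+BA1C: 3-byte form → EB A8 9C.
Concatenated (16 bytes): 48 E3 B6 88 E0 A6 AB C3 B1 F0 90 90 B4 EB A8 9C.

48 E3 B6 88 E0 A6 AB C3 B1 F0 90 90 B4 EB A8 9C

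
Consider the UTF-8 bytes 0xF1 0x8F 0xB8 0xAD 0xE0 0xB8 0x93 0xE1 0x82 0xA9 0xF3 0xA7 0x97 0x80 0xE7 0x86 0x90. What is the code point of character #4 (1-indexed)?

U+E75C0

Offset 0: leading byte 0xF1 = 11110001 → 4-byte char #1 = F1 8F B8 AD.
Offset 4: leading byte 0xE0 = 11100000 → 3-byte char #2 = E0 B8 93.
Offset 7: leading byte 0xE1 = 11100001 → 3-byte char #3 = E1 82 A9.
Offset 10: leading byte 0xF3 = 11110011 → 4-byte char #4 = F3 A7 97 80.
Leading byte 0xF3 = 11110011 matches 11110xxx → 4-byte sequence.
Byte 1: 0xF3 = 11110011, payload 011 (3 bits).
Byte 2: 0xA7 = 10100111 (10xxxxxx ✓), payload 100111.
Byte 3: 0x97 = 10010111 (10xxxxxx ✓), payload 010111.
Byte 4: 0x80 = 10000000 (10xxxxxx ✓), payload 000000.
Concatenate: 011100111010111000000 = 0xE75C0 (21 bits → U+E75C0).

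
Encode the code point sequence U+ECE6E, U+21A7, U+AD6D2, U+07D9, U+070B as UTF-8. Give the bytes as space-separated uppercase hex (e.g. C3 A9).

F3 AC B9 AE E2 86 A7 F2 AD 9B 92 DF 99 DC 8B

U+ECE6E: 4-byte form → F3 AC B9 AE.
U+21A7: 3-byte form → E2 86 A7.
U+AD6D2: 4-byte form → F2 AD 9B 92.
U+07D9: 2-byte form → DF 99.
U+070B: 2-byte form → DC 8B.
Concatenated (15 bytes): F3 AC B9 AE E2 86 A7 F2 AD 9B 92 DF 99 DC 8B.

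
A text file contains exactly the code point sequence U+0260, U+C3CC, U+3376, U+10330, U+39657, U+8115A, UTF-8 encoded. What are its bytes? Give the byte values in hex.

C9 A0 EC 8F 8C E3 8D B6 F0 90 8C B0 F0 B9 99 97 F2 81 85 9A

U+0260: 2-byte form → C9 A0.
U+C3CC: 3-byte form → EC 8F 8C.
U+3376: 3-byte form → E3 8D B6.
U+10330: 4-byte form → F0 90 8C B0.
U+39657: 4-byte form → F0 B9 99 97.
U+8115A: 4-byte form → F2 81 85 9A.
Concatenated (20 bytes): C9 A0 EC 8F 8C E3 8D B6 F0 90 8C B0 F0 B9 99 97 F2 81 85 9A.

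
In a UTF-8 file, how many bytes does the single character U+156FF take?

4

U+156FF = 0x156FF. UTF-8 uses 1 byte below 0x80, 2 below 0x800, 3 below 0x10000, 4 up to 0x10FFFF. 0x156FF is in U+10000–U+10FFFF → 4 bytes.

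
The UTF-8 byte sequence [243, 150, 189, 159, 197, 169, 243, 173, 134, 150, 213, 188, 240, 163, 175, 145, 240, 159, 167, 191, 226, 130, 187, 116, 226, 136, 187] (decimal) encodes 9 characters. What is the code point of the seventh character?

U+20BB

Offset 0: leading byte 0xF3 = 11110011 → 4-byte char #1 = F3 96 BD 9F.
Offset 4: leading byte 0xC5 = 11000101 → 2-byte char #2 = C5 A9.
Offset 6: leading byte 0xF3 = 11110011 → 4-byte char #3 = F3 AD 86 96.
Offset 10: leading byte 0xD5 = 11010101 → 2-byte char #4 = D5 BC.
Offset 12: leading byte 0xF0 = 11110000 → 4-byte char #5 = F0 A3 AF 91.
Offset 16: leading byte 0xF0 = 11110000 → 4-byte char #6 = F0 9F A7 BF.
Offset 20: leading byte 0xE2 = 11100010 → 3-byte char #7 = E2 82 BB.
Leading byte 0xE2 = 11100010 matches 1110xxxx → 3-byte sequence.
Byte 1: 0xE2 = 11100010, payload 0010 (4 bits).
Byte 2: 0x82 = 10000010 (10xxxxxx ✓), payload 000010.
Byte 3: 0xBB = 10111011 (10xxxxxx ✓), payload 111011.
Concatenate: 0010000010111011 = 0x20BB (16 bits → U+20BB).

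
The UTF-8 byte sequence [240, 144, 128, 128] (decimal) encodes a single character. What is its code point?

Leading byte 0xF0 = 11110000 matches 11110xxx → 4-byte sequence.
Byte 1: 0xF0 = 11110000, payload 000 (3 bits).
Byte 2: 0x90 = 10010000 (10xxxxxx ✓), payload 010000.
Byte 3: 0x80 = 10000000 (10xxxxxx ✓), payload 000000.
Byte 4: 0x80 = 10000000 (10xxxxxx ✓), payload 000000.
Concatenate: 000010000000000000000 = 0x10000 (21 bits → U+10000).

U+10000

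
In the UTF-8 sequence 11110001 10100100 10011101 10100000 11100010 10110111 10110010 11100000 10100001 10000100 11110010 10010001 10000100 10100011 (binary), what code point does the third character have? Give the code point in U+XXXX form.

U+0844

Offset 0: leading byte 0xF1 = 11110001 → 4-byte char #1 = F1 A4 9D A0.
Offset 4: leading byte 0xE2 = 11100010 → 3-byte char #2 = E2 B7 B2.
Offset 7: leading byte 0xE0 = 11100000 → 3-byte char #3 = E0 A1 84.
Leading byte 0xE0 = 11100000 matches 1110xxxx → 3-byte sequence.
Byte 1: 0xE0 = 11100000, payload 0000 (4 bits).
Byte 2: 0xA1 = 10100001 (10xxxxxx ✓), payload 100001.
Byte 3: 0x84 = 10000100 (10xxxxxx ✓), payload 000100.
Concatenate: 0000100001000100 = 0x844 (16 bits → U+0844).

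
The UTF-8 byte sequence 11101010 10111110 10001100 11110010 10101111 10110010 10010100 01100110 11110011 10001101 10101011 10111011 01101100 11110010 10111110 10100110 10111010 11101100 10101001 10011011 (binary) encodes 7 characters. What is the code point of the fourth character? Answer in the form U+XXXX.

U+CDAFB

Offset 0: leading byte 0xEA = 11101010 → 3-byte char #1 = EA BE 8C.
Offset 3: leading byte 0xF2 = 11110010 → 4-byte char #2 = F2 AF B2 94.
Offset 7: leading byte 0x66 = 01100110 → 1-byte char #3 = 66.
Offset 8: leading byte 0xF3 = 11110011 → 4-byte char #4 = F3 8D AB BB.
Leading byte 0xF3 = 11110011 matches 11110xxx → 4-byte sequence.
Byte 1: 0xF3 = 11110011, payload 011 (3 bits).
Byte 2: 0x8D = 10001101 (10xxxxxx ✓), payload 001101.
Byte 3: 0xAB = 10101011 (10xxxxxx ✓), payload 101011.
Byte 4: 0xBB = 10111011 (10xxxxxx ✓), payload 111011.
Concatenate: 011001101101011111011 = 0xCDAFB (21 bits → U+CDAFB).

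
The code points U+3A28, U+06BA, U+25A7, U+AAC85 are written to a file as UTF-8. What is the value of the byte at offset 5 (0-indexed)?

U+3A28 → 3-byte form E3 A8 A8 at offsets 0–2.
U+06BA → 2-byte form DA BA at offsets 3–4.
U+25A7 → 3-byte form E2 96 A7 at offsets 5–7.
Offset 5 falls in char 3's range; it's byte 1 of E2 96 A7 = 0xE2.

0xE2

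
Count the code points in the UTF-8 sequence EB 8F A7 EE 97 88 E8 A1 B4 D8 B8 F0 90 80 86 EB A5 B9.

Byte at offset 0: 0xEB = 11101011 → 3-byte char (#1). Advance 3.
Byte at offset 3: 0xEE = 11101110 → 3-byte char (#2). Advance 3.
Byte at offset 6: 0xE8 = 11101000 → 3-byte char (#3). Advance 3.
Byte at offset 9: 0xD8 = 11011000 → 2-byte char (#4). Advance 2.
Byte at offset 11: 0xF0 = 11110000 → 4-byte char (#5). Advance 4.
Byte at offset 15: 0xEB = 11101011 → 3-byte char (#6). Advance 3.
Reached end at offset 18 after 6 code points.

6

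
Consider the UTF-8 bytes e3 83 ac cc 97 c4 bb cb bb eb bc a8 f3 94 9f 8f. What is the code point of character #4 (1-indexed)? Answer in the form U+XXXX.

U+02FB

Offset 0: leading byte 0xE3 = 11100011 → 3-byte char #1 = E3 83 AC.
Offset 3: leading byte 0xCC = 11001100 → 2-byte char #2 = CC 97.
Offset 5: leading byte 0xC4 = 11000100 → 2-byte char #3 = C4 BB.
Offset 7: leading byte 0xCB = 11001011 → 2-byte char #4 = CB BB.
Leading byte 0xCB = 11001011 matches 110xxxxx → 2-byte sequence.
Byte 1: 0xCB = 11001011, payload 01011 (5 bits).
Byte 2: 0xBB = 10111011 (10xxxxxx ✓), payload 111011.
Concatenate: 01011111011 = 0x2FB (11 bits → U+02FB).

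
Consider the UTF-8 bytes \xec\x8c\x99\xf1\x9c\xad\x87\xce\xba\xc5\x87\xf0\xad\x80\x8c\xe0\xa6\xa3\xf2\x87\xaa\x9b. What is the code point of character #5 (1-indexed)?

Offset 0: leading byte 0xEC = 11101100 → 3-byte char #1 = EC 8C 99.
Offset 3: leading byte 0xF1 = 11110001 → 4-byte char #2 = F1 9C AD 87.
Offset 7: leading byte 0xCE = 11001110 → 2-byte char #3 = CE BA.
Offset 9: leading byte 0xC5 = 11000101 → 2-byte char #4 = C5 87.
Offset 11: leading byte 0xF0 = 11110000 → 4-byte char #5 = F0 AD 80 8C.
Leading byte 0xF0 = 11110000 matches 11110xxx → 4-byte sequence.
Byte 1: 0xF0 = 11110000, payload 000 (3 bits).
Byte 2: 0xAD = 10101101 (10xxxxxx ✓), payload 101101.
Byte 3: 0x80 = 10000000 (10xxxxxx ✓), payload 000000.
Byte 4: 0x8C = 10001100 (10xxxxxx ✓), payload 001100.
Concatenate: 000101101000000001100 = 0x2D00C (21 bits → U+2D00C).

U+2D00C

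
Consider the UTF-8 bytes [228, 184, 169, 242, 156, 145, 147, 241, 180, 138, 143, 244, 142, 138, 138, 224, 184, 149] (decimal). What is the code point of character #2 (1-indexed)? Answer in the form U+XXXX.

U+9C453

Offset 0: leading byte 0xE4 = 11100100 → 3-byte char #1 = E4 B8 A9.
Offset 3: leading byte 0xF2 = 11110010 → 4-byte char #2 = F2 9C 91 93.
Leading byte 0xF2 = 11110010 matches 11110xxx → 4-byte sequence.
Byte 1: 0xF2 = 11110010, payload 010 (3 bits).
Byte 2: 0x9C = 10011100 (10xxxxxx ✓), payload 011100.
Byte 3: 0x91 = 10010001 (10xxxxxx ✓), payload 010001.
Byte 4: 0x93 = 10010011 (10xxxxxx ✓), payload 010011.
Concatenate: 010011100010001010011 = 0x9C453 (21 bits → U+9C453).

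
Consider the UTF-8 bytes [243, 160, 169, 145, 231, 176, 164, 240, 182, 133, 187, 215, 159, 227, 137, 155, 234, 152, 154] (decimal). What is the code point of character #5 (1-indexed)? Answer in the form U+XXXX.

U+325B

Offset 0: leading byte 0xF3 = 11110011 → 4-byte char #1 = F3 A0 A9 91.
Offset 4: leading byte 0xE7 = 11100111 → 3-byte char #2 = E7 B0 A4.
Offset 7: leading byte 0xF0 = 11110000 → 4-byte char #3 = F0 B6 85 BB.
Offset 11: leading byte 0xD7 = 11010111 → 2-byte char #4 = D7 9F.
Offset 13: leading byte 0xE3 = 11100011 → 3-byte char #5 = E3 89 9B.
Leading byte 0xE3 = 11100011 matches 1110xxxx → 3-byte sequence.
Byte 1: 0xE3 = 11100011, payload 0011 (4 bits).
Byte 2: 0x89 = 10001001 (10xxxxxx ✓), payload 001001.
Byte 3: 0x9B = 10011011 (10xxxxxx ✓), payload 011011.
Concatenate: 0011001001011011 = 0x325B (16 bits → U+325B).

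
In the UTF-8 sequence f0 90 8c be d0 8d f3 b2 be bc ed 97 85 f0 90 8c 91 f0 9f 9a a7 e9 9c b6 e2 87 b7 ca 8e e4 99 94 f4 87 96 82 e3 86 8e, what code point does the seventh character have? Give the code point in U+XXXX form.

Offset 0: leading byte 0xF0 = 11110000 → 4-byte char #1 = F0 90 8C BE.
Offset 4: leading byte 0xD0 = 11010000 → 2-byte char #2 = D0 8D.
Offset 6: leading byte 0xF3 = 11110011 → 4-byte char #3 = F3 B2 BE BC.
Offset 10: leading byte 0xED = 11101101 → 3-byte char #4 = ED 97 85.
Offset 13: leading byte 0xF0 = 11110000 → 4-byte char #5 = F0 90 8C 91.
Offset 17: leading byte 0xF0 = 11110000 → 4-byte char #6 = F0 9F 9A A7.
Offset 21: leading byte 0xE9 = 11101001 → 3-byte char #7 = E9 9C B6.
Leading byte 0xE9 = 11101001 matches 1110xxxx → 3-byte sequence.
Byte 1: 0xE9 = 11101001, payload 1001 (4 bits).
Byte 2: 0x9C = 10011100 (10xxxxxx ✓), payload 011100.
Byte 3: 0xB6 = 10110110 (10xxxxxx ✓), payload 110110.
Concatenate: 1001011100110110 = 0x9736 (16 bits → U+9736).

U+9736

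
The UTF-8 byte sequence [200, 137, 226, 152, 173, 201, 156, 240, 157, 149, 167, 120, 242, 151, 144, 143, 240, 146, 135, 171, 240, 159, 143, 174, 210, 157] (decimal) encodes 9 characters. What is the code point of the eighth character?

U+1F3EE

Offset 0: leading byte 0xC8 = 11001000 → 2-byte char #1 = C8 89.
Offset 2: leading byte 0xE2 = 11100010 → 3-byte char #2 = E2 98 AD.
Offset 5: leading byte 0xC9 = 11001001 → 2-byte char #3 = C9 9C.
Offset 7: leading byte 0xF0 = 11110000 → 4-byte char #4 = F0 9D 95 A7.
Offset 11: leading byte 0x78 = 01111000 → 1-byte char #5 = 78.
Offset 12: leading byte 0xF2 = 11110010 → 4-byte char #6 = F2 97 90 8F.
Offset 16: leading byte 0xF0 = 11110000 → 4-byte char #7 = F0 92 87 AB.
Offset 20: leading byte 0xF0 = 11110000 → 4-byte char #8 = F0 9F 8F AE.
Leading byte 0xF0 = 11110000 matches 11110xxx → 4-byte sequence.
Byte 1: 0xF0 = 11110000, payload 000 (3 bits).
Byte 2: 0x9F = 10011111 (10xxxxxx ✓), payload 011111.
Byte 3: 0x8F = 10001111 (10xxxxxx ✓), payload 001111.
Byte 4: 0xAE = 10101110 (10xxxxxx ✓), payload 101110.
Concatenate: 000011111001111101110 = 0x1F3EE (21 bits → U+1F3EE).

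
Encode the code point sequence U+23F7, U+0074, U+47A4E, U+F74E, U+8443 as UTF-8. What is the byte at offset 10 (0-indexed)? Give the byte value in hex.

U+23F7 → 3-byte form E2 8F B7 at offsets 0–2.
U+0074 → 1-byte form 74 at offsets 3–3.
U+47A4E → 4-byte form F1 87 A9 8E at offsets 4–7.
U+F74E → 3-byte form EF 9D 8E at offsets 8–10.
Offset 10 falls in char 4's range; it's byte 3 of EF 9D 8E = 0x8E.

0x8E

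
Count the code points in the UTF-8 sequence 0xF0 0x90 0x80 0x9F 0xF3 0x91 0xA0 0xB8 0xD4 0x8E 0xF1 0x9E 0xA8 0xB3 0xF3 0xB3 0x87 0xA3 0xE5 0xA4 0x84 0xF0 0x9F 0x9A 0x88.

7

Byte at offset 0: 0xF0 = 11110000 → 4-byte char (#1). Advance 4.
Byte at offset 4: 0xF3 = 11110011 → 4-byte char (#2). Advance 4.
Byte at offset 8: 0xD4 = 11010100 → 2-byte char (#3). Advance 2.
Byte at offset 10: 0xF1 = 11110001 → 4-byte char (#4). Advance 4.
Byte at offset 14: 0xF3 = 11110011 → 4-byte char (#5). Advance 4.
Byte at offset 18: 0xE5 = 11100101 → 3-byte char (#6). Advance 3.
Byte at offset 21: 0xF0 = 11110000 → 4-byte char (#7). Advance 4.
Reached end at offset 25 after 7 code points.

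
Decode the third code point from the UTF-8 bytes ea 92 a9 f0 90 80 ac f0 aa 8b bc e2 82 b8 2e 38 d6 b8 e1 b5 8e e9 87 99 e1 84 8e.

U+2A2FC

Offset 0: leading byte 0xEA = 11101010 → 3-byte char #1 = EA 92 A9.
Offset 3: leading byte 0xF0 = 11110000 → 4-byte char #2 = F0 90 80 AC.
Offset 7: leading byte 0xF0 = 11110000 → 4-byte char #3 = F0 AA 8B BC.
Leading byte 0xF0 = 11110000 matches 11110xxx → 4-byte sequence.
Byte 1: 0xF0 = 11110000, payload 000 (3 bits).
Byte 2: 0xAA = 10101010 (10xxxxxx ✓), payload 101010.
Byte 3: 0x8B = 10001011 (10xxxxxx ✓), payload 001011.
Byte 4: 0xBC = 10111100 (10xxxxxx ✓), payload 111100.
Concatenate: 000101010001011111100 = 0x2A2FC (21 bits → U+2A2FC).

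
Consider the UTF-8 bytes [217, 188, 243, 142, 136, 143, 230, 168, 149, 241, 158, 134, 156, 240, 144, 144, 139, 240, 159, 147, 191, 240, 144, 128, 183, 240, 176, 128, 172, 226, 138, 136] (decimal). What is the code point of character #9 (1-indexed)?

U+2288

Offset 0: leading byte 0xD9 = 11011001 → 2-byte char #1 = D9 BC.
Offset 2: leading byte 0xF3 = 11110011 → 4-byte char #2 = F3 8E 88 8F.
Offset 6: leading byte 0xE6 = 11100110 → 3-byte char #3 = E6 A8 95.
Offset 9: leading byte 0xF1 = 11110001 → 4-byte char #4 = F1 9E 86 9C.
Offset 13: leading byte 0xF0 = 11110000 → 4-byte char #5 = F0 90 90 8B.
Offset 17: leading byte 0xF0 = 11110000 → 4-byte char #6 = F0 9F 93 BF.
Offset 21: leading byte 0xF0 = 11110000 → 4-byte char #7 = F0 90 80 B7.
Offset 25: leading byte 0xF0 = 11110000 → 4-byte char #8 = F0 B0 80 AC.
Offset 29: leading byte 0xE2 = 11100010 → 3-byte char #9 = E2 8A 88.
Leading byte 0xE2 = 11100010 matches 1110xxxx → 3-byte sequence.
Byte 1: 0xE2 = 11100010, payload 0010 (4 bits).
Byte 2: 0x8A = 10001010 (10xxxxxx ✓), payload 001010.
Byte 3: 0x88 = 10001000 (10xxxxxx ✓), payload 001000.
Concatenate: 0010001010001000 = 0x2288 (16 bits → U+2288).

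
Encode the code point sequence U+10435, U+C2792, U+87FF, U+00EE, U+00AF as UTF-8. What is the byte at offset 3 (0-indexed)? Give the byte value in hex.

0xB5

U+10435 → 4-byte form F0 90 90 B5 at offsets 0–3.
Offset 3 falls in char 1's range; it's byte 4 of F0 90 90 B5 = 0xB5.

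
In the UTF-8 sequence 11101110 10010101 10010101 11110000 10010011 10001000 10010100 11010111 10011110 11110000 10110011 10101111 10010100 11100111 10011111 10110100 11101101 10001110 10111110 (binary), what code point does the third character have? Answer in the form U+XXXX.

Offset 0: leading byte 0xEE = 11101110 → 3-byte char #1 = EE 95 95.
Offset 3: leading byte 0xF0 = 11110000 → 4-byte char #2 = F0 93 88 94.
Offset 7: leading byte 0xD7 = 11010111 → 2-byte char #3 = D7 9E.
Leading byte 0xD7 = 11010111 matches 110xxxxx → 2-byte sequence.
Byte 1: 0xD7 = 11010111, payload 10111 (5 bits).
Byte 2: 0x9E = 10011110 (10xxxxxx ✓), payload 011110.
Concatenate: 10111011110 = 0x5DE (11 bits → U+05DE).

U+05DE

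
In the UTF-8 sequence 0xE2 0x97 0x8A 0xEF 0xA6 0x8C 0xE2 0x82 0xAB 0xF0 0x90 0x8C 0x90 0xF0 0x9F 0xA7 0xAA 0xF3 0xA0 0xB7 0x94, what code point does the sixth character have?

Offset 0: leading byte 0xE2 = 11100010 → 3-byte char #1 = E2 97 8A.
Offset 3: leading byte 0xEF = 11101111 → 3-byte char #2 = EF A6 8C.
Offset 6: leading byte 0xE2 = 11100010 → 3-byte char #3 = E2 82 AB.
Offset 9: leading byte 0xF0 = 11110000 → 4-byte char #4 = F0 90 8C 90.
Offset 13: leading byte 0xF0 = 11110000 → 4-byte char #5 = F0 9F A7 AA.
Offset 17: leading byte 0xF3 = 11110011 → 4-byte char #6 = F3 A0 B7 94.
Leading byte 0xF3 = 11110011 matches 11110xxx → 4-byte sequence.
Byte 1: 0xF3 = 11110011, payload 011 (3 bits).
Byte 2: 0xA0 = 10100000 (10xxxxxx ✓), payload 100000.
Byte 3: 0xB7 = 10110111 (10xxxxxx ✓), payload 110111.
Byte 4: 0x94 = 10010100 (10xxxxxx ✓), payload 010100.
Concatenate: 011100000110111010100 = 0xE0DD4 (21 bits → U+E0DD4).

U+E0DD4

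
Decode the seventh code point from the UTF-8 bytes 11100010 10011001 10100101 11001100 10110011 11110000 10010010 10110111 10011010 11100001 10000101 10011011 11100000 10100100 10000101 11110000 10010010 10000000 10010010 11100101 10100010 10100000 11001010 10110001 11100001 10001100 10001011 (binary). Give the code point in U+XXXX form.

U+58A0

Offset 0: leading byte 0xE2 = 11100010 → 3-byte char #1 = E2 99 A5.
Offset 3: leading byte 0xCC = 11001100 → 2-byte char #2 = CC B3.
Offset 5: leading byte 0xF0 = 11110000 → 4-byte char #3 = F0 92 B7 9A.
Offset 9: leading byte 0xE1 = 11100001 → 3-byte char #4 = E1 85 9B.
Offset 12: leading byte 0xE0 = 11100000 → 3-byte char #5 = E0 A4 85.
Offset 15: leading byte 0xF0 = 11110000 → 4-byte char #6 = F0 92 80 92.
Offset 19: leading byte 0xE5 = 11100101 → 3-byte char #7 = E5 A2 A0.
Leading byte 0xE5 = 11100101 matches 1110xxxx → 3-byte sequence.
Byte 1: 0xE5 = 11100101, payload 0101 (4 bits).
Byte 2: 0xA2 = 10100010 (10xxxxxx ✓), payload 100010.
Byte 3: 0xA0 = 10100000 (10xxxxxx ✓), payload 100000.
Concatenate: 0101100010100000 = 0x58A0 (16 bits → U+58A0).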